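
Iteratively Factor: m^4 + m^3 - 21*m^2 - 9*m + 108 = (m + 3)*(m^3 - 2*m^2 - 15*m + 36) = (m + 3)*(m + 4)*(m^2 - 6*m + 9) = (m - 3)*(m + 3)*(m + 4)*(m - 3)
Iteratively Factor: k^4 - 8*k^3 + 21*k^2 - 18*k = (k - 3)*(k^3 - 5*k^2 + 6*k) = k*(k - 3)*(k^2 - 5*k + 6) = k*(k - 3)^2*(k - 2)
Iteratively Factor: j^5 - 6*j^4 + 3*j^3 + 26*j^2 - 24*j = (j - 1)*(j^4 - 5*j^3 - 2*j^2 + 24*j) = (j - 4)*(j - 1)*(j^3 - j^2 - 6*j) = j*(j - 4)*(j - 1)*(j^2 - j - 6) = j*(j - 4)*(j - 3)*(j - 1)*(j + 2)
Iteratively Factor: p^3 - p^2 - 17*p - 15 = (p + 3)*(p^2 - 4*p - 5) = (p - 5)*(p + 3)*(p + 1)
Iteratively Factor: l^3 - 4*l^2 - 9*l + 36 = (l - 4)*(l^2 - 9) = (l - 4)*(l - 3)*(l + 3)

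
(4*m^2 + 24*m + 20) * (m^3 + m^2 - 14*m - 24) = 4*m^5 + 28*m^4 - 12*m^3 - 412*m^2 - 856*m - 480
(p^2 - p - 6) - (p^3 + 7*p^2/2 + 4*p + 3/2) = -p^3 - 5*p^2/2 - 5*p - 15/2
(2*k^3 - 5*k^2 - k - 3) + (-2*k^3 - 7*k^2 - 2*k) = -12*k^2 - 3*k - 3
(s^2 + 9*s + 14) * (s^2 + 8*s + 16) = s^4 + 17*s^3 + 102*s^2 + 256*s + 224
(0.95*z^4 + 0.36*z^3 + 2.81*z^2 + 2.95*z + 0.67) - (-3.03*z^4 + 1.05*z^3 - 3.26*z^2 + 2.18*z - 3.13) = 3.98*z^4 - 0.69*z^3 + 6.07*z^2 + 0.77*z + 3.8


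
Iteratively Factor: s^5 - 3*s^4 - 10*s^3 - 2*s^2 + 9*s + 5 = (s + 1)*(s^4 - 4*s^3 - 6*s^2 + 4*s + 5) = (s + 1)^2*(s^3 - 5*s^2 - s + 5) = (s - 1)*(s + 1)^2*(s^2 - 4*s - 5) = (s - 1)*(s + 1)^3*(s - 5)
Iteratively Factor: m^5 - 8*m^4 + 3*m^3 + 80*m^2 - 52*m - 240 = (m + 2)*(m^4 - 10*m^3 + 23*m^2 + 34*m - 120) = (m - 3)*(m + 2)*(m^3 - 7*m^2 + 2*m + 40) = (m - 5)*(m - 3)*(m + 2)*(m^2 - 2*m - 8) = (m - 5)*(m - 4)*(m - 3)*(m + 2)*(m + 2)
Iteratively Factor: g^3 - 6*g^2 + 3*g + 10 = (g + 1)*(g^2 - 7*g + 10) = (g - 5)*(g + 1)*(g - 2)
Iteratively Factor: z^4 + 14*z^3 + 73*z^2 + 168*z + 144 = (z + 3)*(z^3 + 11*z^2 + 40*z + 48) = (z + 3)*(z + 4)*(z^2 + 7*z + 12) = (z + 3)*(z + 4)^2*(z + 3)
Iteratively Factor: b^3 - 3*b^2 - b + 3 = (b + 1)*(b^2 - 4*b + 3) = (b - 1)*(b + 1)*(b - 3)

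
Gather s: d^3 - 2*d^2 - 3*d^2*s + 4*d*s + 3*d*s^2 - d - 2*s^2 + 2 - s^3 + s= d^3 - 2*d^2 - d - s^3 + s^2*(3*d - 2) + s*(-3*d^2 + 4*d + 1) + 2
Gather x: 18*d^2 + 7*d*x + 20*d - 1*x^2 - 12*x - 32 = 18*d^2 + 20*d - x^2 + x*(7*d - 12) - 32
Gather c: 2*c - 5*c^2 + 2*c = -5*c^2 + 4*c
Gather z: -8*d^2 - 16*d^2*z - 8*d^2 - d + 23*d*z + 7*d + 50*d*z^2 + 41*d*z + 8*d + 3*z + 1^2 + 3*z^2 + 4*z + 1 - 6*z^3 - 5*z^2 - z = -16*d^2 + 14*d - 6*z^3 + z^2*(50*d - 2) + z*(-16*d^2 + 64*d + 6) + 2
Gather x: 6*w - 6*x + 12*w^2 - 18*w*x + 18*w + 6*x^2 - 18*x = 12*w^2 + 24*w + 6*x^2 + x*(-18*w - 24)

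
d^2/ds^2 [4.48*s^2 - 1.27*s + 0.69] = 8.96000000000000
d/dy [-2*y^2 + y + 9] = 1 - 4*y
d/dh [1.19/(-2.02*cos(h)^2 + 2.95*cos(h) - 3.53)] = (3.5105 - 4.8076*cos(h))*sin(h)/(2.02*cos(h)^2 - 2.95*cos(h) + 3.53)^2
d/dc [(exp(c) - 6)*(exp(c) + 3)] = (2*exp(c) - 3)*exp(c)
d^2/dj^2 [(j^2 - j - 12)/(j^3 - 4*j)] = 2*(j^6 - 3*j^5 - 60*j^4 - 4*j^3 + 144*j^2 - 192)/(j^3*(j^6 - 12*j^4 + 48*j^2 - 64))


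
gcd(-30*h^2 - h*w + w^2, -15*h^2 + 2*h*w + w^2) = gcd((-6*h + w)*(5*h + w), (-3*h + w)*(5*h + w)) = 5*h + w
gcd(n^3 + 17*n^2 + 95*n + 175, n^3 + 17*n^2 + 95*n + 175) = n^3 + 17*n^2 + 95*n + 175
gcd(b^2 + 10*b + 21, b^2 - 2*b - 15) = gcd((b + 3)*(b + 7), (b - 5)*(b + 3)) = b + 3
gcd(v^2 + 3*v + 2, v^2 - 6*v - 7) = v + 1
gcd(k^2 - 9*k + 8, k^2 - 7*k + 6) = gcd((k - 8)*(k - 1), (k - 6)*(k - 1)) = k - 1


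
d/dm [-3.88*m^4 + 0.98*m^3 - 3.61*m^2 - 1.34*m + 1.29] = -15.52*m^3 + 2.94*m^2 - 7.22*m - 1.34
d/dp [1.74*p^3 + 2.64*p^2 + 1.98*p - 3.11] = 5.22*p^2 + 5.28*p + 1.98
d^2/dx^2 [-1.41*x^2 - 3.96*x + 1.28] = -2.82000000000000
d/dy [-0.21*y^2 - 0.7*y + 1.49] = -0.42*y - 0.7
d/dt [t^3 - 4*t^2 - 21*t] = 3*t^2 - 8*t - 21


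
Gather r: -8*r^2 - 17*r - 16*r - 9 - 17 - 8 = -8*r^2 - 33*r - 34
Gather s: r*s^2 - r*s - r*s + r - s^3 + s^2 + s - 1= r - s^3 + s^2*(r + 1) + s*(1 - 2*r) - 1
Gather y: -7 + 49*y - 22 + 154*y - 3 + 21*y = 224*y - 32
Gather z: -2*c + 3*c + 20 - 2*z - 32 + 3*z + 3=c + z - 9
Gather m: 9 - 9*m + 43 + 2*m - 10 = 42 - 7*m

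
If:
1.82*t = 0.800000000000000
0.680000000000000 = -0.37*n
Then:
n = -1.84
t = 0.44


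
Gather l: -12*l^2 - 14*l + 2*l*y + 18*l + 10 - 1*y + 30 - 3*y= -12*l^2 + l*(2*y + 4) - 4*y + 40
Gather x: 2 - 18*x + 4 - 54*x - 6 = -72*x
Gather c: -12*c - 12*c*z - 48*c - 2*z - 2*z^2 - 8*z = c*(-12*z - 60) - 2*z^2 - 10*z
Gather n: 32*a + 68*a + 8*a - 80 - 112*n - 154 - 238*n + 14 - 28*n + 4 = 108*a - 378*n - 216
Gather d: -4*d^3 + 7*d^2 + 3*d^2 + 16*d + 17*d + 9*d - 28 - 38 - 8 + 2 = -4*d^3 + 10*d^2 + 42*d - 72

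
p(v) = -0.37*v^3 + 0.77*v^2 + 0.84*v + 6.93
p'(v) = -1.11*v^2 + 1.54*v + 0.84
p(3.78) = 1.12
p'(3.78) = -9.20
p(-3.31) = 26.00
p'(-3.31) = -16.42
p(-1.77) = 9.91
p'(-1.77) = -5.36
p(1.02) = 8.20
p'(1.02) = 1.26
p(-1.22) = 7.72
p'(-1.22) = -2.69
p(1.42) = 8.62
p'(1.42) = 0.79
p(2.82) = 7.12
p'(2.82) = -3.64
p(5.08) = -17.44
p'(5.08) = -19.98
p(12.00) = -511.47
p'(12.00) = -140.52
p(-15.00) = 1416.33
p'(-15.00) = -272.01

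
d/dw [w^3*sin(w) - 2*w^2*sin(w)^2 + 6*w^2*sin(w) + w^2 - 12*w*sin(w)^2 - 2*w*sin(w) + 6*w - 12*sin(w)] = w^3*cos(w) + 3*w^2*sin(w) - 2*w^2*sin(2*w) + 6*w^2*cos(w) + 12*w*sin(w) - 12*w*sin(2*w) - 2*w*cos(w) + 2*w*cos(2*w) - 2*sin(w) - 12*cos(w) + 6*cos(2*w)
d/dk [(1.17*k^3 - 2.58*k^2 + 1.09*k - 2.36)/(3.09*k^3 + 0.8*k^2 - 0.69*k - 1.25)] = (8.9082*k^4 - 8.3508*k^3 + 18.3979*k^2 + 10.226*k - 2.9909)/(9.5481*k^6 + 4.944*k^5 - 3.6242*k^4 - 8.829*k^3 - 1.5239*k^2 + 1.725*k + 1.5625)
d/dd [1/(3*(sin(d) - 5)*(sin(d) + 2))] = (3 - 2*sin(d))*cos(d)/(3*(sin(d) - 5)^2*(sin(d) + 2)^2)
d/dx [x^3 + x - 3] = 3*x^2 + 1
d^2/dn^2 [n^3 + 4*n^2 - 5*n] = 6*n + 8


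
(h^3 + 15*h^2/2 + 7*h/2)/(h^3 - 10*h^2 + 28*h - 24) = h*(2*h^2 + 15*h + 7)/(2*(h^3 - 10*h^2 + 28*h - 24))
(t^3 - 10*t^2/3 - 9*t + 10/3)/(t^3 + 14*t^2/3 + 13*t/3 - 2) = (t - 5)/(t + 3)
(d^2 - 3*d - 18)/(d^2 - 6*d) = (d + 3)/d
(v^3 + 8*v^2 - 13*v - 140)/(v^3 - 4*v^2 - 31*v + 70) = (v^2 + 3*v - 28)/(v^2 - 9*v + 14)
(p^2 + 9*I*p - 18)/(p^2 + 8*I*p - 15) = (p + 6*I)/(p + 5*I)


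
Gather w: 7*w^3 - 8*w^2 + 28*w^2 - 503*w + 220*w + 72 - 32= 7*w^3 + 20*w^2 - 283*w + 40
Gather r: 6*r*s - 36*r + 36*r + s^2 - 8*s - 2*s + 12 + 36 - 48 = 6*r*s + s^2 - 10*s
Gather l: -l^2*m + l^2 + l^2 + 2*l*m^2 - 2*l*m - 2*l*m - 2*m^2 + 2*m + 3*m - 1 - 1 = l^2*(2 - m) + l*(2*m^2 - 4*m) - 2*m^2 + 5*m - 2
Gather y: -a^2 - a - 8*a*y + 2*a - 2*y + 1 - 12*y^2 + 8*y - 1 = -a^2 + a - 12*y^2 + y*(6 - 8*a)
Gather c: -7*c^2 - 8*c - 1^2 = -7*c^2 - 8*c - 1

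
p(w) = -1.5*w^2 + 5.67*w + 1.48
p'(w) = 5.67 - 3.0*w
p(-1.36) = -9.01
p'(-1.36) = 9.75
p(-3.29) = -33.41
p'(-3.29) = 15.54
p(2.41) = 6.43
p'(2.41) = -1.56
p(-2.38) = -20.51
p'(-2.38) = 12.81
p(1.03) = 5.73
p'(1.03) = 2.58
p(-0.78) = -3.86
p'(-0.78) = 8.01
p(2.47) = 6.33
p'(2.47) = -1.74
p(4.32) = -2.02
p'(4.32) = -7.29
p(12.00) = -146.48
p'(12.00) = -30.33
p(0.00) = 1.48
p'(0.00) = 5.67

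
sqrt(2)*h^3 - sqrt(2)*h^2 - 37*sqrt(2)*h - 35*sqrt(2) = (h - 7)*(h + 5)*(sqrt(2)*h + sqrt(2))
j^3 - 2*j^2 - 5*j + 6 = (j - 3)*(j - 1)*(j + 2)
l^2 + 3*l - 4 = (l - 1)*(l + 4)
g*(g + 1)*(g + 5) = g^3 + 6*g^2 + 5*g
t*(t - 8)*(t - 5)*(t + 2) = t^4 - 11*t^3 + 14*t^2 + 80*t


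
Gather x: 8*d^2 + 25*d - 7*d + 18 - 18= 8*d^2 + 18*d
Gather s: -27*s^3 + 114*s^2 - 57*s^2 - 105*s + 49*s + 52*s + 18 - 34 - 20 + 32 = -27*s^3 + 57*s^2 - 4*s - 4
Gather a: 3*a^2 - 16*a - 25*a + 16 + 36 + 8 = 3*a^2 - 41*a + 60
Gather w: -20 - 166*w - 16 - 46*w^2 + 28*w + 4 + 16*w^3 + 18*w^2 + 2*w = 16*w^3 - 28*w^2 - 136*w - 32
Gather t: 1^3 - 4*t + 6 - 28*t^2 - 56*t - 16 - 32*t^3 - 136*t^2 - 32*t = -32*t^3 - 164*t^2 - 92*t - 9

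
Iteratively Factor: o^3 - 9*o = (o + 3)*(o^2 - 3*o) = (o - 3)*(o + 3)*(o)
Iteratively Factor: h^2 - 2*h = (h - 2)*(h)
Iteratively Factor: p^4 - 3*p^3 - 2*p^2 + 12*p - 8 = (p - 1)*(p^3 - 2*p^2 - 4*p + 8) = (p - 1)*(p + 2)*(p^2 - 4*p + 4) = (p - 2)*(p - 1)*(p + 2)*(p - 2)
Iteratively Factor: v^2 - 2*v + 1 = (v - 1)*(v - 1)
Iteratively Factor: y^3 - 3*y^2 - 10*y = (y + 2)*(y^2 - 5*y) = y*(y + 2)*(y - 5)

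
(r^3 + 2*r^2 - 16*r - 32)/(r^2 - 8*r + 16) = (r^2 + 6*r + 8)/(r - 4)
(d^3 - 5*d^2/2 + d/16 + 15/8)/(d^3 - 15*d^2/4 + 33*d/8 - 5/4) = (4*d + 3)/(2*(2*d - 1))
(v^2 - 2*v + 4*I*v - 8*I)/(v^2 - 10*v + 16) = (v + 4*I)/(v - 8)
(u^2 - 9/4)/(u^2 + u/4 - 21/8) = 2*(2*u + 3)/(4*u + 7)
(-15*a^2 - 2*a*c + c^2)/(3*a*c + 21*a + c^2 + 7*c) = (-5*a + c)/(c + 7)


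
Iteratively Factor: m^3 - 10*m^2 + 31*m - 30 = (m - 2)*(m^2 - 8*m + 15) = (m - 5)*(m - 2)*(m - 3)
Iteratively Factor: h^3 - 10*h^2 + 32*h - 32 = (h - 4)*(h^2 - 6*h + 8) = (h - 4)*(h - 2)*(h - 4)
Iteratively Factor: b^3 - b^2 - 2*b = (b - 2)*(b^2 + b) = b*(b - 2)*(b + 1)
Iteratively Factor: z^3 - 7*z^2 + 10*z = (z - 5)*(z^2 - 2*z) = (z - 5)*(z - 2)*(z)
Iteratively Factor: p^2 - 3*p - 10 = (p - 5)*(p + 2)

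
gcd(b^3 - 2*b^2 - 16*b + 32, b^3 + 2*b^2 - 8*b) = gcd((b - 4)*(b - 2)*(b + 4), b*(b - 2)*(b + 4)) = b^2 + 2*b - 8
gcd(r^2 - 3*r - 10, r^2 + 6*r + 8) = r + 2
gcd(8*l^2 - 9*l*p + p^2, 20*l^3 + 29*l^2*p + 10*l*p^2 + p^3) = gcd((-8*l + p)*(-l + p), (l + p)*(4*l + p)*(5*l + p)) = 1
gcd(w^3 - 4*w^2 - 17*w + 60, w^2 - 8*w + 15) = w^2 - 8*w + 15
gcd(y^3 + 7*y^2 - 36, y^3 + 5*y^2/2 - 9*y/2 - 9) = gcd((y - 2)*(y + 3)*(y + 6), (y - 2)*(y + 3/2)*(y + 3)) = y^2 + y - 6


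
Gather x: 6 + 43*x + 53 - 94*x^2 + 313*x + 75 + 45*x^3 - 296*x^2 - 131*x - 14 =45*x^3 - 390*x^2 + 225*x + 120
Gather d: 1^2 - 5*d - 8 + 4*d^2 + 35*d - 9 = 4*d^2 + 30*d - 16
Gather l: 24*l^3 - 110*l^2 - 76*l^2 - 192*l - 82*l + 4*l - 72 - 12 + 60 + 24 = 24*l^3 - 186*l^2 - 270*l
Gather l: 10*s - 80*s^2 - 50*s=-80*s^2 - 40*s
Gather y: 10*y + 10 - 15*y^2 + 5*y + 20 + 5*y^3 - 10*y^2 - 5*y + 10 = 5*y^3 - 25*y^2 + 10*y + 40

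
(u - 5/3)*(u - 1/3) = u^2 - 2*u + 5/9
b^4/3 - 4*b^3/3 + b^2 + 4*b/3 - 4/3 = (b/3 + 1/3)*(b - 2)^2*(b - 1)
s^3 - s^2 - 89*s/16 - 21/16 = (s - 3)*(s + 1/4)*(s + 7/4)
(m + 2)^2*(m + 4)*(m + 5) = m^4 + 13*m^3 + 60*m^2 + 116*m + 80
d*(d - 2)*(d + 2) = d^3 - 4*d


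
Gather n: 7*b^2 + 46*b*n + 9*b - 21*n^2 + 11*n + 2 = 7*b^2 + 9*b - 21*n^2 + n*(46*b + 11) + 2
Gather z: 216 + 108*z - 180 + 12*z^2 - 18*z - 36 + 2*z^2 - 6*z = 14*z^2 + 84*z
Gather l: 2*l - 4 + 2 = 2*l - 2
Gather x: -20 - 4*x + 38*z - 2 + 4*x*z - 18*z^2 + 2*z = x*(4*z - 4) - 18*z^2 + 40*z - 22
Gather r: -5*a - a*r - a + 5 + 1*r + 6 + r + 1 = -6*a + r*(2 - a) + 12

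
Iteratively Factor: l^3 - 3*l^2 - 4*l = (l + 1)*(l^2 - 4*l) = (l - 4)*(l + 1)*(l)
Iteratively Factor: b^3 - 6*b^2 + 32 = (b + 2)*(b^2 - 8*b + 16) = (b - 4)*(b + 2)*(b - 4)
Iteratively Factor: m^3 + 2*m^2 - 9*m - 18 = (m - 3)*(m^2 + 5*m + 6) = (m - 3)*(m + 2)*(m + 3)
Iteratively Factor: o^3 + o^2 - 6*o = (o - 2)*(o^2 + 3*o) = o*(o - 2)*(o + 3)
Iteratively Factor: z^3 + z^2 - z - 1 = (z + 1)*(z^2 - 1) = (z + 1)^2*(z - 1)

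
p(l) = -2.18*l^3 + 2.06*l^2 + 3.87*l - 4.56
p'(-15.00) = -1529.43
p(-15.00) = 7758.39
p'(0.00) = 3.87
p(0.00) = -4.56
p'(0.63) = 3.87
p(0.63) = -1.85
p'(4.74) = -123.54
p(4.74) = -172.10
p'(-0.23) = 2.58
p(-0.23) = -5.31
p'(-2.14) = -34.90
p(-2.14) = 17.96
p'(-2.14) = -34.90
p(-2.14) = 17.96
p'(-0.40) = 1.18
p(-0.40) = -5.64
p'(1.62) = -6.62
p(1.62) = -2.15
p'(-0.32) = 1.88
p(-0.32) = -5.52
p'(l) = -6.54*l^2 + 4.12*l + 3.87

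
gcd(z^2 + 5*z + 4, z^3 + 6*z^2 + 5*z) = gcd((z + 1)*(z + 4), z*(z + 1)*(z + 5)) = z + 1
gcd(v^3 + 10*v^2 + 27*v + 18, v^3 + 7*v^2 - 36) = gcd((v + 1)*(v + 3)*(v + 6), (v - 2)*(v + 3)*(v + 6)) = v^2 + 9*v + 18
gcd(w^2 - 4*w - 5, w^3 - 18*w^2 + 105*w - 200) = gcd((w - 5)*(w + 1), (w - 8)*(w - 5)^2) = w - 5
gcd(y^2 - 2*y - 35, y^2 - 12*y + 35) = y - 7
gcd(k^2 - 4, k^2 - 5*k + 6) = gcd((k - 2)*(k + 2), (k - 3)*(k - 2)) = k - 2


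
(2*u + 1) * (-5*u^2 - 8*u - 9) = -10*u^3 - 21*u^2 - 26*u - 9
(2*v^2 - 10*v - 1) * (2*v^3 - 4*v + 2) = 4*v^5 - 20*v^4 - 10*v^3 + 44*v^2 - 16*v - 2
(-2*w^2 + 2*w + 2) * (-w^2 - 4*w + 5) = 2*w^4 + 6*w^3 - 20*w^2 + 2*w + 10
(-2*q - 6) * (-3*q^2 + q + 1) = 6*q^3 + 16*q^2 - 8*q - 6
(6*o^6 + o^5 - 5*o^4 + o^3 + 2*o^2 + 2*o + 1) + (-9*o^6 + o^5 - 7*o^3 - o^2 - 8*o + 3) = -3*o^6 + 2*o^5 - 5*o^4 - 6*o^3 + o^2 - 6*o + 4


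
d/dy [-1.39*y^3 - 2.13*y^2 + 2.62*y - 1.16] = -4.17*y^2 - 4.26*y + 2.62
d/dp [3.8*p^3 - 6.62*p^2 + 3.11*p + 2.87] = 11.4*p^2 - 13.24*p + 3.11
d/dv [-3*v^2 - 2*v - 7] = -6*v - 2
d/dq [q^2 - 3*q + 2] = 2*q - 3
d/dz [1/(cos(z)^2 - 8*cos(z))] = 2*(cos(z) - 4)*sin(z)/((cos(z) - 8)^2*cos(z)^2)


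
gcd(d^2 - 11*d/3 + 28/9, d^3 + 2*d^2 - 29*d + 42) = 1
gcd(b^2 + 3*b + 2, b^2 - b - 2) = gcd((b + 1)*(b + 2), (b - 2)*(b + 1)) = b + 1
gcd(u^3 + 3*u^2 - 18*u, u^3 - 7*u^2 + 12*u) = u^2 - 3*u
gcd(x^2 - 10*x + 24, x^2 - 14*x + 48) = x - 6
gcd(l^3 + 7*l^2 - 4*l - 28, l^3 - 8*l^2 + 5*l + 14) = l - 2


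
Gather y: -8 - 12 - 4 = -24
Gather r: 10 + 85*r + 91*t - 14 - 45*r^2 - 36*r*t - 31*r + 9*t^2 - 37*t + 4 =-45*r^2 + r*(54 - 36*t) + 9*t^2 + 54*t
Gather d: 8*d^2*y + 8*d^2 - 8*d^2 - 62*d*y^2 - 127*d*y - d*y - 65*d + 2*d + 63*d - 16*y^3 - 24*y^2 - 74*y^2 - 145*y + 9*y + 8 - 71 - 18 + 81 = 8*d^2*y + d*(-62*y^2 - 128*y) - 16*y^3 - 98*y^2 - 136*y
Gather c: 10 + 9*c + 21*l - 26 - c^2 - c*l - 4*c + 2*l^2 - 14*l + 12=-c^2 + c*(5 - l) + 2*l^2 + 7*l - 4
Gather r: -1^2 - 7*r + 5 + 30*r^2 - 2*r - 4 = 30*r^2 - 9*r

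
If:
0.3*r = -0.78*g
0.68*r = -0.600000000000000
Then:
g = 0.34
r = -0.88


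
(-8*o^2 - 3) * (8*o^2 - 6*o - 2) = -64*o^4 + 48*o^3 - 8*o^2 + 18*o + 6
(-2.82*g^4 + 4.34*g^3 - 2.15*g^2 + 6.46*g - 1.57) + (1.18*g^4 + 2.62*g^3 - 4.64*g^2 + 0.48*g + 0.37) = -1.64*g^4 + 6.96*g^3 - 6.79*g^2 + 6.94*g - 1.2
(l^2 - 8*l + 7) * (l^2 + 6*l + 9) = l^4 - 2*l^3 - 32*l^2 - 30*l + 63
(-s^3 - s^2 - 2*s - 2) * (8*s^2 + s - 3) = -8*s^5 - 9*s^4 - 14*s^3 - 15*s^2 + 4*s + 6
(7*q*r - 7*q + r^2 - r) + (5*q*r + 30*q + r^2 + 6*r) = 12*q*r + 23*q + 2*r^2 + 5*r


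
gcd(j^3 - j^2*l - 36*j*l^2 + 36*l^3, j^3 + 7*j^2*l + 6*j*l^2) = j + 6*l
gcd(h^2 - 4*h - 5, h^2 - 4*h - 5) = h^2 - 4*h - 5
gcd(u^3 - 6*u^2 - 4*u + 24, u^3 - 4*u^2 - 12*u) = u^2 - 4*u - 12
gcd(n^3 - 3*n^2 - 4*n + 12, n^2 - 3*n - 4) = 1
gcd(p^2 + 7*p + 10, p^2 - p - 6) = p + 2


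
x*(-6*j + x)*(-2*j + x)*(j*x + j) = 12*j^3*x^2 + 12*j^3*x - 8*j^2*x^3 - 8*j^2*x^2 + j*x^4 + j*x^3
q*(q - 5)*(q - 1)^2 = q^4 - 7*q^3 + 11*q^2 - 5*q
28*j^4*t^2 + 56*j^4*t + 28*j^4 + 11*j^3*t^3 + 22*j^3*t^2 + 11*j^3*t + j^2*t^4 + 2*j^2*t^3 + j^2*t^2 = (4*j + t)*(7*j + t)*(j*t + j)^2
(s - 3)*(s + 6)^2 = s^3 + 9*s^2 - 108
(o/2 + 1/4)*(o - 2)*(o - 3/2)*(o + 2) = o^4/2 - o^3/2 - 19*o^2/8 + 2*o + 3/2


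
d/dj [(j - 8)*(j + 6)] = 2*j - 2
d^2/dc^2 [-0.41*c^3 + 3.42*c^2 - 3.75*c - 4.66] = 6.84 - 2.46*c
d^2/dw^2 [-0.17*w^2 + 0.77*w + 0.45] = -0.340000000000000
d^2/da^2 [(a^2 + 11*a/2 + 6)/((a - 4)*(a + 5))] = 3*(3*a^3 + 52*a^2 + 232*a + 424)/(a^6 + 3*a^5 - 57*a^4 - 119*a^3 + 1140*a^2 + 1200*a - 8000)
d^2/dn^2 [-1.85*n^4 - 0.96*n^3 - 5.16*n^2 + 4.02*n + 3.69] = -22.2*n^2 - 5.76*n - 10.32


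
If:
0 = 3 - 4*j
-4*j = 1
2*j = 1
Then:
No Solution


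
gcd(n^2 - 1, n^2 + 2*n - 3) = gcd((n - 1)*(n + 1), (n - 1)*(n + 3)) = n - 1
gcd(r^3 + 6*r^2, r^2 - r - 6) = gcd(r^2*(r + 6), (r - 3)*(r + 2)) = 1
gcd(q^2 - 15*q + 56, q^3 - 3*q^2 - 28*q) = q - 7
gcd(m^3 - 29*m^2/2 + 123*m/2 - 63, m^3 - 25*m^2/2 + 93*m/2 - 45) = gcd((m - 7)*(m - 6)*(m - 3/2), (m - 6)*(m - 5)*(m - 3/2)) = m^2 - 15*m/2 + 9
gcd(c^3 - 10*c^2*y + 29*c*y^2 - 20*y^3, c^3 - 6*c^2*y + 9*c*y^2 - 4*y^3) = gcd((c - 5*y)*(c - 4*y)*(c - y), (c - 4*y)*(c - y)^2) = c^2 - 5*c*y + 4*y^2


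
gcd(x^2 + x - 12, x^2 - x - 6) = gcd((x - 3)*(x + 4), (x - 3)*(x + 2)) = x - 3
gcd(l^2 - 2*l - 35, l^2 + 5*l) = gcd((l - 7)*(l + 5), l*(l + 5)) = l + 5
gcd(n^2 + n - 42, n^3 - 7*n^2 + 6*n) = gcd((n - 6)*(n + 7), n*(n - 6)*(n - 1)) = n - 6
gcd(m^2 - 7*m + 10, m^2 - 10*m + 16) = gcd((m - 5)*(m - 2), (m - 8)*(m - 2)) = m - 2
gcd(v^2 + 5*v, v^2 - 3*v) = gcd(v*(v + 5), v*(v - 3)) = v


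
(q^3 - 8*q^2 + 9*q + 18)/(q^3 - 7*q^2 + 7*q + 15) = (q - 6)/(q - 5)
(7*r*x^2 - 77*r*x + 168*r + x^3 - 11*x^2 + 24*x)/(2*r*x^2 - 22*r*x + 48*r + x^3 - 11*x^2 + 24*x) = (7*r + x)/(2*r + x)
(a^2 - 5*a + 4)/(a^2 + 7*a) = (a^2 - 5*a + 4)/(a*(a + 7))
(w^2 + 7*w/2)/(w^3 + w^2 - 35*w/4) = 2/(2*w - 5)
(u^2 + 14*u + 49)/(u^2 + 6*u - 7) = (u + 7)/(u - 1)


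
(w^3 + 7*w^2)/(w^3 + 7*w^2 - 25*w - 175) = w^2/(w^2 - 25)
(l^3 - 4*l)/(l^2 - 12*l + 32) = l*(l^2 - 4)/(l^2 - 12*l + 32)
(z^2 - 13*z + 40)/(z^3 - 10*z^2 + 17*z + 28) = (z^2 - 13*z + 40)/(z^3 - 10*z^2 + 17*z + 28)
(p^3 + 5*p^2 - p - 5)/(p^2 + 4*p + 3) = (p^2 + 4*p - 5)/(p + 3)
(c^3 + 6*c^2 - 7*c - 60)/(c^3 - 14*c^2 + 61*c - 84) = (c^2 + 9*c + 20)/(c^2 - 11*c + 28)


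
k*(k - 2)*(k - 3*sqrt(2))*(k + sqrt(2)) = k^4 - 2*sqrt(2)*k^3 - 2*k^3 - 6*k^2 + 4*sqrt(2)*k^2 + 12*k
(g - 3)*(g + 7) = g^2 + 4*g - 21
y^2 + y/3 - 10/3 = (y - 5/3)*(y + 2)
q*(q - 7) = q^2 - 7*q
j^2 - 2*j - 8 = (j - 4)*(j + 2)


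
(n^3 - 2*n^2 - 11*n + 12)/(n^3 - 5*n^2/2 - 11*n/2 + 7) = 2*(n^2 - n - 12)/(2*n^2 - 3*n - 14)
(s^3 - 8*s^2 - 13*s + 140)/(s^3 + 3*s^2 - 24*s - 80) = (s - 7)/(s + 4)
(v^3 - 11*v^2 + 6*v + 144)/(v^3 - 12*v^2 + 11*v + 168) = (v - 6)/(v - 7)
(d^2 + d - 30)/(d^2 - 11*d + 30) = (d + 6)/(d - 6)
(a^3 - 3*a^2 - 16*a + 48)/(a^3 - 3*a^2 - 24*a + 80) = (a^2 + a - 12)/(a^2 + a - 20)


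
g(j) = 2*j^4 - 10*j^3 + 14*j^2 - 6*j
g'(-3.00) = -576.00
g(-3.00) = 576.00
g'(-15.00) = -34176.00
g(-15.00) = 138240.00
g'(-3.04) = -593.12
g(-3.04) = 599.38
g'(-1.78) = -196.01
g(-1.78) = 131.51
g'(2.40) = -1.01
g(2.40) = -5.64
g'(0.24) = -0.90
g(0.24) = -0.77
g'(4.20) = 175.10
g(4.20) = 103.22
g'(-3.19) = -660.30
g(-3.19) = 693.33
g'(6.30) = 980.08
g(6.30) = 1167.98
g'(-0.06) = -7.79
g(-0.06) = 0.41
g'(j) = 8*j^3 - 30*j^2 + 28*j - 6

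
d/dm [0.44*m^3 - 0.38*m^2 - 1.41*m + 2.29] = 1.32*m^2 - 0.76*m - 1.41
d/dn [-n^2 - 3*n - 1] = -2*n - 3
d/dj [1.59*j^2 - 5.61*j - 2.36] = 3.18*j - 5.61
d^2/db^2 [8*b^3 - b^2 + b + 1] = 48*b - 2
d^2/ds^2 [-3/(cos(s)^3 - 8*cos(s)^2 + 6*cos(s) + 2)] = 3*((-27*cos(s) + 64*cos(2*s) - 9*cos(3*s))*(cos(s)^3 - 8*cos(s)^2 + 6*cos(s) + 2)/4 - 2*(3*cos(s)^2 - 16*cos(s) + 6)^2*sin(s)^2)/(cos(s)^3 - 8*cos(s)^2 + 6*cos(s) + 2)^3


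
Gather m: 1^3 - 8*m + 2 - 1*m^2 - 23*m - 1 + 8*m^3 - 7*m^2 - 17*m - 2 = 8*m^3 - 8*m^2 - 48*m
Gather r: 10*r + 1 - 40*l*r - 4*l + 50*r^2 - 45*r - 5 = -4*l + 50*r^2 + r*(-40*l - 35) - 4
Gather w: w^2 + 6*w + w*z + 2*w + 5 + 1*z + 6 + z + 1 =w^2 + w*(z + 8) + 2*z + 12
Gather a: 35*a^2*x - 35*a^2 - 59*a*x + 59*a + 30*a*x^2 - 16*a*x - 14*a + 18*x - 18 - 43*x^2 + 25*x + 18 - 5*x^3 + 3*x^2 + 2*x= a^2*(35*x - 35) + a*(30*x^2 - 75*x + 45) - 5*x^3 - 40*x^2 + 45*x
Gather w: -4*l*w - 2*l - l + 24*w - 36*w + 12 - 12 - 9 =-3*l + w*(-4*l - 12) - 9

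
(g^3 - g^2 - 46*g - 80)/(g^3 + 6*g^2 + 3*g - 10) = (g - 8)/(g - 1)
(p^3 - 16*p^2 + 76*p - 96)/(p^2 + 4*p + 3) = (p^3 - 16*p^2 + 76*p - 96)/(p^2 + 4*p + 3)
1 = 1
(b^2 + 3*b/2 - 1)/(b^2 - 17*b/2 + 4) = (b + 2)/(b - 8)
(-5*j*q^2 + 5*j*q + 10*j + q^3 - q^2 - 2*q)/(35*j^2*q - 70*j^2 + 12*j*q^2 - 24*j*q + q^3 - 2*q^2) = (-5*j*q - 5*j + q^2 + q)/(35*j^2 + 12*j*q + q^2)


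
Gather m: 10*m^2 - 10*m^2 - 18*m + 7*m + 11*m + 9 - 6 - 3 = 0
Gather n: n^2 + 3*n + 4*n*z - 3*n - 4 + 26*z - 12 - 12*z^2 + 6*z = n^2 + 4*n*z - 12*z^2 + 32*z - 16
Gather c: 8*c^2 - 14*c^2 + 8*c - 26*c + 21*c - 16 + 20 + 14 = -6*c^2 + 3*c + 18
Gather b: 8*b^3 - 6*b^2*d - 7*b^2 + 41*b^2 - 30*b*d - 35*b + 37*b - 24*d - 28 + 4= 8*b^3 + b^2*(34 - 6*d) + b*(2 - 30*d) - 24*d - 24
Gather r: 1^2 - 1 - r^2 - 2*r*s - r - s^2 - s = -r^2 + r*(-2*s - 1) - s^2 - s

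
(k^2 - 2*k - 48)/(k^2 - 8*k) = (k + 6)/k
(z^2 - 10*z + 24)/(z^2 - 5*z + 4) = (z - 6)/(z - 1)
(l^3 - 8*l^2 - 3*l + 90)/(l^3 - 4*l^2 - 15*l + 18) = (l - 5)/(l - 1)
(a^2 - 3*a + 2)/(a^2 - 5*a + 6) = (a - 1)/(a - 3)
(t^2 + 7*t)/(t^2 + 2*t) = (t + 7)/(t + 2)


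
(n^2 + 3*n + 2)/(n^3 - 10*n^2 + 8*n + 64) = (n + 1)/(n^2 - 12*n + 32)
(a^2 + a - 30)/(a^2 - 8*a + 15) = (a + 6)/(a - 3)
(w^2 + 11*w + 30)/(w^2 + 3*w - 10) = (w + 6)/(w - 2)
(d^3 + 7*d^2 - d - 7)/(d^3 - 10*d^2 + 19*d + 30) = (d^2 + 6*d - 7)/(d^2 - 11*d + 30)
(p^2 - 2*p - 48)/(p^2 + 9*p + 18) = (p - 8)/(p + 3)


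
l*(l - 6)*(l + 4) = l^3 - 2*l^2 - 24*l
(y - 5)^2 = y^2 - 10*y + 25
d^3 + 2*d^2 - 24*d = d*(d - 4)*(d + 6)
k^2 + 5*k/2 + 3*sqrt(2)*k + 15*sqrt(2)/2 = (k + 5/2)*(k + 3*sqrt(2))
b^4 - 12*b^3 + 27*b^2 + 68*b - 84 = (b - 7)*(b - 6)*(b - 1)*(b + 2)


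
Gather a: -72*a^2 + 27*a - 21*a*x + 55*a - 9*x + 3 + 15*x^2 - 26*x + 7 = -72*a^2 + a*(82 - 21*x) + 15*x^2 - 35*x + 10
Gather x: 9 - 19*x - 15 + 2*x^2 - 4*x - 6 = 2*x^2 - 23*x - 12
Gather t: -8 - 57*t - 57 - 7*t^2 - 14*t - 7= -7*t^2 - 71*t - 72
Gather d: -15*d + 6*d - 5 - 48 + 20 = -9*d - 33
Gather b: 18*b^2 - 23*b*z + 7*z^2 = 18*b^2 - 23*b*z + 7*z^2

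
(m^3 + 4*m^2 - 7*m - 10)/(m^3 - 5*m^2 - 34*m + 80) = (m + 1)/(m - 8)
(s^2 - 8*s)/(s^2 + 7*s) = (s - 8)/(s + 7)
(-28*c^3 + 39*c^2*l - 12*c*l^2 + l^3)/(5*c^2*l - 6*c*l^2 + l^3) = (-28*c^2 + 11*c*l - l^2)/(l*(5*c - l))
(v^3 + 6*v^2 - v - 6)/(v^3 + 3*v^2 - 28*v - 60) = (v^2 - 1)/(v^2 - 3*v - 10)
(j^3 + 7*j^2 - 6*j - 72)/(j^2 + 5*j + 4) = (j^2 + 3*j - 18)/(j + 1)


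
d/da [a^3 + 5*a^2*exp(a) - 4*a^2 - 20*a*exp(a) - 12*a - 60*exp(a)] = 5*a^2*exp(a) + 3*a^2 - 10*a*exp(a) - 8*a - 80*exp(a) - 12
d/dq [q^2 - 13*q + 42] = 2*q - 13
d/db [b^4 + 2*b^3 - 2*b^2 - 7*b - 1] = 4*b^3 + 6*b^2 - 4*b - 7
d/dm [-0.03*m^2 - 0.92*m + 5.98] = -0.06*m - 0.92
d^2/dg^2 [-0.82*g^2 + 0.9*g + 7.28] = -1.64000000000000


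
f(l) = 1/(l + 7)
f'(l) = -1/(l + 7)^2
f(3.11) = 0.10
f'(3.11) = -0.01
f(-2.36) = 0.22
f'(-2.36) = -0.05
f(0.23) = 0.14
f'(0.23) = -0.02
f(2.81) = 0.10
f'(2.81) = -0.01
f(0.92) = 0.13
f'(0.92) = -0.02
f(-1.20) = 0.17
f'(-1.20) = -0.03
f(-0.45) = 0.15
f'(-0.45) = -0.02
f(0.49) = 0.13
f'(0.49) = -0.02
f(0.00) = 0.14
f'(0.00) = -0.02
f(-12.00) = -0.20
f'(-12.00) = -0.04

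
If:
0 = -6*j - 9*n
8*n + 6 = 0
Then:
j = 9/8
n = -3/4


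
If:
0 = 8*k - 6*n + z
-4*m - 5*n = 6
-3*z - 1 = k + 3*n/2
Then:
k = -13*z/12 - 1/3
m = 115*z/72 - 17/18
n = -23*z/18 - 4/9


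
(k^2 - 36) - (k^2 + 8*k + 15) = -8*k - 51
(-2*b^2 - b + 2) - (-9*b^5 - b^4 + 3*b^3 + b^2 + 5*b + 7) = 9*b^5 + b^4 - 3*b^3 - 3*b^2 - 6*b - 5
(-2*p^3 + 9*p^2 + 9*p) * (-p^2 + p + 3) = 2*p^5 - 11*p^4 - 6*p^3 + 36*p^2 + 27*p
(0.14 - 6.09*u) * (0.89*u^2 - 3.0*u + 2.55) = -5.4201*u^3 + 18.3946*u^2 - 15.9495*u + 0.357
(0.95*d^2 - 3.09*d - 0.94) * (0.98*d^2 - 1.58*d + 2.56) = 0.931*d^4 - 4.5292*d^3 + 6.393*d^2 - 6.4252*d - 2.4064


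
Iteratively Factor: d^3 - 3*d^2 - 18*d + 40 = (d - 5)*(d^2 + 2*d - 8) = (d - 5)*(d + 4)*(d - 2)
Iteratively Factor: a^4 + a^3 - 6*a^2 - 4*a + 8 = (a + 2)*(a^3 - a^2 - 4*a + 4) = (a - 2)*(a + 2)*(a^2 + a - 2) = (a - 2)*(a - 1)*(a + 2)*(a + 2)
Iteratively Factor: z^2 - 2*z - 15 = (z - 5)*(z + 3)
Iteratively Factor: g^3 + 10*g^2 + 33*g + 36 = (g + 4)*(g^2 + 6*g + 9) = (g + 3)*(g + 4)*(g + 3)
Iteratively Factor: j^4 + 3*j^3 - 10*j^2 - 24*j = (j + 4)*(j^3 - j^2 - 6*j) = (j + 2)*(j + 4)*(j^2 - 3*j) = (j - 3)*(j + 2)*(j + 4)*(j)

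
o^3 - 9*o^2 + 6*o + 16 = (o - 8)*(o - 2)*(o + 1)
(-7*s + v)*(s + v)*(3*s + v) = -21*s^3 - 25*s^2*v - 3*s*v^2 + v^3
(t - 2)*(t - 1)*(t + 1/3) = t^3 - 8*t^2/3 + t + 2/3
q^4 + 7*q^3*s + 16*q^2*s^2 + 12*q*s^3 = q*(q + 2*s)^2*(q + 3*s)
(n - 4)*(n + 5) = n^2 + n - 20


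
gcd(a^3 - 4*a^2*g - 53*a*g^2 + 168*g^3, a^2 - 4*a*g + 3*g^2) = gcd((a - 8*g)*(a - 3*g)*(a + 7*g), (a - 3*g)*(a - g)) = a - 3*g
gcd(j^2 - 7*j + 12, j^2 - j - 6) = j - 3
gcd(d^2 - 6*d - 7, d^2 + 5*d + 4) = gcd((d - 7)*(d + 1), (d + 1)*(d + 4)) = d + 1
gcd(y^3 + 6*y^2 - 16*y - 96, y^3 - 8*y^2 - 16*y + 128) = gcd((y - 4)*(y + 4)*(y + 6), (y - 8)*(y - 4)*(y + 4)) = y^2 - 16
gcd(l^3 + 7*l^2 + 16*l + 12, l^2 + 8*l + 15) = l + 3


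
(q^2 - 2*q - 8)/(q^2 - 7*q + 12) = (q + 2)/(q - 3)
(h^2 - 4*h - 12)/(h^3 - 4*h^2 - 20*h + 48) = (h + 2)/(h^2 + 2*h - 8)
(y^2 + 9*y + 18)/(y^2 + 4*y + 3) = (y + 6)/(y + 1)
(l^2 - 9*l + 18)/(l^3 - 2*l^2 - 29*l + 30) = (l - 3)/(l^2 + 4*l - 5)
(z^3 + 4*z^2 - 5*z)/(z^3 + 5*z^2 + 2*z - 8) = z*(z + 5)/(z^2 + 6*z + 8)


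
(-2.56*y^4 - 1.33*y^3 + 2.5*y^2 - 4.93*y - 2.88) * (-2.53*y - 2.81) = 6.4768*y^5 + 10.5585*y^4 - 2.5877*y^3 + 5.4479*y^2 + 21.1397*y + 8.0928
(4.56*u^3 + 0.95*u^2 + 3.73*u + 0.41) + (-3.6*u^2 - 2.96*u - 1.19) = 4.56*u^3 - 2.65*u^2 + 0.77*u - 0.78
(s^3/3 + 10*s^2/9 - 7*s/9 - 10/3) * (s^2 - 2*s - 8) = s^5/3 + 4*s^4/9 - 17*s^3/3 - 32*s^2/3 + 116*s/9 + 80/3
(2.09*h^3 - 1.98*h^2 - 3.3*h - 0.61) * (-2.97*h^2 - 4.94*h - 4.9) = -6.2073*h^5 - 4.444*h^4 + 9.3412*h^3 + 27.8157*h^2 + 19.1834*h + 2.989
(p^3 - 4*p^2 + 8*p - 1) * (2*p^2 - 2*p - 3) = 2*p^5 - 10*p^4 + 21*p^3 - 6*p^2 - 22*p + 3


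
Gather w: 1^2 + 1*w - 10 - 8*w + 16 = 7 - 7*w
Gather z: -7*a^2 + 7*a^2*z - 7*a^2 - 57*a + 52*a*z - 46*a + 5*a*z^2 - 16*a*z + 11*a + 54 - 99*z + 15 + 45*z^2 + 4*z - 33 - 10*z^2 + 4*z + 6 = -14*a^2 - 92*a + z^2*(5*a + 35) + z*(7*a^2 + 36*a - 91) + 42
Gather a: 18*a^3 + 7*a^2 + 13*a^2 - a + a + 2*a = 18*a^3 + 20*a^2 + 2*a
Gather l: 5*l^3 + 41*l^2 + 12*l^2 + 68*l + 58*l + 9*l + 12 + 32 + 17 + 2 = 5*l^3 + 53*l^2 + 135*l + 63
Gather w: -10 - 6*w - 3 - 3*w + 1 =-9*w - 12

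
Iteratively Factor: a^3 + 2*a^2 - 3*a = (a + 3)*(a^2 - a) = a*(a + 3)*(a - 1)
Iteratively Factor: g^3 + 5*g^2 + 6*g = (g + 3)*(g^2 + 2*g) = (g + 2)*(g + 3)*(g)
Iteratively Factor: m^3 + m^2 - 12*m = (m - 3)*(m^2 + 4*m) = (m - 3)*(m + 4)*(m)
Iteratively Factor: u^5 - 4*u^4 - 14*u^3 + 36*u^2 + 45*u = (u)*(u^4 - 4*u^3 - 14*u^2 + 36*u + 45) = u*(u + 3)*(u^3 - 7*u^2 + 7*u + 15) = u*(u + 1)*(u + 3)*(u^2 - 8*u + 15) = u*(u - 5)*(u + 1)*(u + 3)*(u - 3)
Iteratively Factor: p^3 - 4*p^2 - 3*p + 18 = (p - 3)*(p^2 - p - 6) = (p - 3)^2*(p + 2)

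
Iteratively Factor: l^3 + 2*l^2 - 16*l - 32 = (l + 4)*(l^2 - 2*l - 8) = (l - 4)*(l + 4)*(l + 2)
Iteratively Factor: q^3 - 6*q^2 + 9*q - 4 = (q - 1)*(q^2 - 5*q + 4) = (q - 4)*(q - 1)*(q - 1)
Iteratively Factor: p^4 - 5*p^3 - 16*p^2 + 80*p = (p + 4)*(p^3 - 9*p^2 + 20*p) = (p - 4)*(p + 4)*(p^2 - 5*p) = p*(p - 4)*(p + 4)*(p - 5)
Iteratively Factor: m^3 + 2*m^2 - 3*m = (m - 1)*(m^2 + 3*m) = m*(m - 1)*(m + 3)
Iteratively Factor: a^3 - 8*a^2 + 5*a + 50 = (a - 5)*(a^2 - 3*a - 10) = (a - 5)^2*(a + 2)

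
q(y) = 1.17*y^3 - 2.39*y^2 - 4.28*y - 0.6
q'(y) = 3.51*y^2 - 4.78*y - 4.28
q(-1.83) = -7.94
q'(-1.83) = 16.22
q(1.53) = -8.55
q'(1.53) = -3.38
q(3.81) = 13.11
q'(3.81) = 28.46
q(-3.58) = -69.59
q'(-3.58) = 57.82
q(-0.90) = 0.46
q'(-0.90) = 2.87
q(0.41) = -2.68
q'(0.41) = -5.65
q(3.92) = 16.37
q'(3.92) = 30.92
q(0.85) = -5.25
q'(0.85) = -5.81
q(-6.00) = -313.68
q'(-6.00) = 150.76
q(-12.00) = -2315.16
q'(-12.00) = 558.52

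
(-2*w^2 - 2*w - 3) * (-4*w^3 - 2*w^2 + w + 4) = 8*w^5 + 12*w^4 + 14*w^3 - 4*w^2 - 11*w - 12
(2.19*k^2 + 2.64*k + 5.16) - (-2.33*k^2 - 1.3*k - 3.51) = 4.52*k^2 + 3.94*k + 8.67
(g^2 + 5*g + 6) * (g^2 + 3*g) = g^4 + 8*g^3 + 21*g^2 + 18*g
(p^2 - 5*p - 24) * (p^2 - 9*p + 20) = p^4 - 14*p^3 + 41*p^2 + 116*p - 480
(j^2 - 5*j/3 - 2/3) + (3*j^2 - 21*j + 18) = 4*j^2 - 68*j/3 + 52/3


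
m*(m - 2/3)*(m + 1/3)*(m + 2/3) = m^4 + m^3/3 - 4*m^2/9 - 4*m/27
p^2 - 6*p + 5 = (p - 5)*(p - 1)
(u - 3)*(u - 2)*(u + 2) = u^3 - 3*u^2 - 4*u + 12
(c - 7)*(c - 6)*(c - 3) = c^3 - 16*c^2 + 81*c - 126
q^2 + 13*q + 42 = (q + 6)*(q + 7)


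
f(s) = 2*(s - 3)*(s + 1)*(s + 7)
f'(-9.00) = 272.00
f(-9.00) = -384.00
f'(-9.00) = 272.00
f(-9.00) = -384.00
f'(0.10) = -31.94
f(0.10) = -45.30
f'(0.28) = -27.93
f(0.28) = -50.69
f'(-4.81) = 8.62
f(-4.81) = 130.33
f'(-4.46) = -3.85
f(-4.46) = 131.12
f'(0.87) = -12.06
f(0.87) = -62.69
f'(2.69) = 63.22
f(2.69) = -22.17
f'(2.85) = 71.74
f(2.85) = -11.38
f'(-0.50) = -42.50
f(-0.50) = -22.75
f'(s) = 2*(s - 3)*(s + 1) + 2*(s - 3)*(s + 7) + 2*(s + 1)*(s + 7)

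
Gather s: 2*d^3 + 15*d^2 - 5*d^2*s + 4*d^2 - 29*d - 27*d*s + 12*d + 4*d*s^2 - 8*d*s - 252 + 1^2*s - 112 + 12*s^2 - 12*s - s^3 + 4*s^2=2*d^3 + 19*d^2 - 17*d - s^3 + s^2*(4*d + 16) + s*(-5*d^2 - 35*d - 11) - 364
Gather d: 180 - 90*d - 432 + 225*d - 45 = 135*d - 297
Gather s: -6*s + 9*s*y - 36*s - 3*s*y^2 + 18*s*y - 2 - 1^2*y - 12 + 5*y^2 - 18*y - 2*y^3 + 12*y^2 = s*(-3*y^2 + 27*y - 42) - 2*y^3 + 17*y^2 - 19*y - 14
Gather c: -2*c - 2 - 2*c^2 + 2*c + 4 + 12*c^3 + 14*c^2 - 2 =12*c^3 + 12*c^2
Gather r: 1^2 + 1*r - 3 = r - 2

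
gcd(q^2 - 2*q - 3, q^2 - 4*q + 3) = q - 3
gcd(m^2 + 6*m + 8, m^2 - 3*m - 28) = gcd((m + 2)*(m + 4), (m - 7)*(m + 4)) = m + 4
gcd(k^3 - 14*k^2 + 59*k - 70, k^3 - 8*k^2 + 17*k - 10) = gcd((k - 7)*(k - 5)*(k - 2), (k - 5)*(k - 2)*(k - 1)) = k^2 - 7*k + 10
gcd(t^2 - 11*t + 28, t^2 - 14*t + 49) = t - 7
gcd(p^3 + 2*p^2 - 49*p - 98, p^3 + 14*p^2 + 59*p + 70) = p^2 + 9*p + 14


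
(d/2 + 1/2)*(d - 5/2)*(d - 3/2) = d^3/2 - 3*d^2/2 - d/8 + 15/8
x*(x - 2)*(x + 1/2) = x^3 - 3*x^2/2 - x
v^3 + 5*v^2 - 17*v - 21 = (v - 3)*(v + 1)*(v + 7)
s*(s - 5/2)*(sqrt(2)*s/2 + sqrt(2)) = sqrt(2)*s^3/2 - sqrt(2)*s^2/4 - 5*sqrt(2)*s/2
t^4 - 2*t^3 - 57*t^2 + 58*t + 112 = (t - 8)*(t - 2)*(t + 1)*(t + 7)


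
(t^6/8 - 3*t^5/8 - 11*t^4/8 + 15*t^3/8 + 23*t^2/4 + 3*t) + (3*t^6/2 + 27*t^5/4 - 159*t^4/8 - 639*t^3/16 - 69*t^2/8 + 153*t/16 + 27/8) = 13*t^6/8 + 51*t^5/8 - 85*t^4/4 - 609*t^3/16 - 23*t^2/8 + 201*t/16 + 27/8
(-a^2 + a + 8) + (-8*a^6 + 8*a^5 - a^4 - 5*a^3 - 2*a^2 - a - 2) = -8*a^6 + 8*a^5 - a^4 - 5*a^3 - 3*a^2 + 6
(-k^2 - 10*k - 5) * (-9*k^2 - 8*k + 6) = 9*k^4 + 98*k^3 + 119*k^2 - 20*k - 30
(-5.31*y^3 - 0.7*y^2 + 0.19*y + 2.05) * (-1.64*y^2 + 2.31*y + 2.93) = 8.7084*y^5 - 11.1181*y^4 - 17.4869*y^3 - 4.9741*y^2 + 5.2922*y + 6.0065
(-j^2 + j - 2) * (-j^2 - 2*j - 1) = j^4 + j^3 + j^2 + 3*j + 2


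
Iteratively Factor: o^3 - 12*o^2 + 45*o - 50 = (o - 5)*(o^2 - 7*o + 10) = (o - 5)^2*(o - 2)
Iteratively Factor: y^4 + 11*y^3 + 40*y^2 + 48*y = (y + 4)*(y^3 + 7*y^2 + 12*y) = y*(y + 4)*(y^2 + 7*y + 12) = y*(y + 4)^2*(y + 3)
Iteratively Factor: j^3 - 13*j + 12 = (j + 4)*(j^2 - 4*j + 3) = (j - 3)*(j + 4)*(j - 1)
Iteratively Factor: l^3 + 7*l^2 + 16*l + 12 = (l + 2)*(l^2 + 5*l + 6) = (l + 2)^2*(l + 3)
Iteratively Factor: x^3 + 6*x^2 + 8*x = (x)*(x^2 + 6*x + 8) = x*(x + 4)*(x + 2)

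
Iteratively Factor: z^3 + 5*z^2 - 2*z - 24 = (z + 4)*(z^2 + z - 6) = (z + 3)*(z + 4)*(z - 2)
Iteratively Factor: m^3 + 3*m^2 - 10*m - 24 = (m + 4)*(m^2 - m - 6) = (m + 2)*(m + 4)*(m - 3)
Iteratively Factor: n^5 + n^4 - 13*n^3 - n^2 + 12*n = (n - 1)*(n^4 + 2*n^3 - 11*n^2 - 12*n) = (n - 3)*(n - 1)*(n^3 + 5*n^2 + 4*n) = (n - 3)*(n - 1)*(n + 4)*(n^2 + n) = n*(n - 3)*(n - 1)*(n + 4)*(n + 1)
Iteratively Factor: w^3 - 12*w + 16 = (w - 2)*(w^2 + 2*w - 8) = (w - 2)*(w + 4)*(w - 2)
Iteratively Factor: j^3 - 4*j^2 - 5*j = (j + 1)*(j^2 - 5*j) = j*(j + 1)*(j - 5)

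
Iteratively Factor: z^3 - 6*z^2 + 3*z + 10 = (z - 5)*(z^2 - z - 2) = (z - 5)*(z - 2)*(z + 1)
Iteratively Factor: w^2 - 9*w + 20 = (w - 5)*(w - 4)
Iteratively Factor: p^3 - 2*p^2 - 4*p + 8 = (p - 2)*(p^2 - 4) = (p - 2)^2*(p + 2)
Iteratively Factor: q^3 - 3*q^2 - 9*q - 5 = (q + 1)*(q^2 - 4*q - 5) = (q - 5)*(q + 1)*(q + 1)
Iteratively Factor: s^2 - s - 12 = (s - 4)*(s + 3)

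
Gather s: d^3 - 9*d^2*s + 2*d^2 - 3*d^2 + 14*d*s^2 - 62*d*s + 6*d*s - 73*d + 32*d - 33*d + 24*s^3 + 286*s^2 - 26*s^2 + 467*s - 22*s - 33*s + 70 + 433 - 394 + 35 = d^3 - d^2 - 74*d + 24*s^3 + s^2*(14*d + 260) + s*(-9*d^2 - 56*d + 412) + 144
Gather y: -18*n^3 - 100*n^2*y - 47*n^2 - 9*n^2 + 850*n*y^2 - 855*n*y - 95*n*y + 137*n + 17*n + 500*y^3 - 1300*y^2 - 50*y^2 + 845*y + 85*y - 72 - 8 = -18*n^3 - 56*n^2 + 154*n + 500*y^3 + y^2*(850*n - 1350) + y*(-100*n^2 - 950*n + 930) - 80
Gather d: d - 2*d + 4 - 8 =-d - 4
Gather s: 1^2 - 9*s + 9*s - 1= 0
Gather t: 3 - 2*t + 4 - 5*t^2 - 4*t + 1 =-5*t^2 - 6*t + 8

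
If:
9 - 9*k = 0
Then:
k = 1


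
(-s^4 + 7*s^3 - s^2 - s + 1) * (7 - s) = s^5 - 14*s^4 + 50*s^3 - 6*s^2 - 8*s + 7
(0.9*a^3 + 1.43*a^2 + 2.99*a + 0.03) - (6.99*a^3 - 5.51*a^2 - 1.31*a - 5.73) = -6.09*a^3 + 6.94*a^2 + 4.3*a + 5.76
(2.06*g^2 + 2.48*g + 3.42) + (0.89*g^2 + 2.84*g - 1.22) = 2.95*g^2 + 5.32*g + 2.2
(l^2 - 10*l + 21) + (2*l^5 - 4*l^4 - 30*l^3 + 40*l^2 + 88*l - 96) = 2*l^5 - 4*l^4 - 30*l^3 + 41*l^2 + 78*l - 75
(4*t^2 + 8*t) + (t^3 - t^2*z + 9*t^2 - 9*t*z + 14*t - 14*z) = t^3 - t^2*z + 13*t^2 - 9*t*z + 22*t - 14*z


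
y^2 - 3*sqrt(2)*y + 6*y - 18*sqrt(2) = (y + 6)*(y - 3*sqrt(2))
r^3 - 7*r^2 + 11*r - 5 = (r - 5)*(r - 1)^2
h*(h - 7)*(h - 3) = h^3 - 10*h^2 + 21*h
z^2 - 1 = (z - 1)*(z + 1)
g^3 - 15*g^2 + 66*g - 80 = (g - 8)*(g - 5)*(g - 2)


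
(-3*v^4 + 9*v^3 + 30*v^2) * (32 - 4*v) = 12*v^5 - 132*v^4 + 168*v^3 + 960*v^2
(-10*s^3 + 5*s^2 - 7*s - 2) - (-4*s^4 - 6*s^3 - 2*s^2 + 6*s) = 4*s^4 - 4*s^3 + 7*s^2 - 13*s - 2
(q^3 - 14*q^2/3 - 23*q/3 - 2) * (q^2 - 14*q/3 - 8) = q^5 - 28*q^4/3 + 55*q^3/9 + 640*q^2/9 + 212*q/3 + 16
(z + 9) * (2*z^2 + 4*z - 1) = 2*z^3 + 22*z^2 + 35*z - 9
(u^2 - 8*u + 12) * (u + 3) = u^3 - 5*u^2 - 12*u + 36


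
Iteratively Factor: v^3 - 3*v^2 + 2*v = (v)*(v^2 - 3*v + 2) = v*(v - 1)*(v - 2)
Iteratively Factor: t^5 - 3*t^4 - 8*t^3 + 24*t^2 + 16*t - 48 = (t - 3)*(t^4 - 8*t^2 + 16) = (t - 3)*(t + 2)*(t^3 - 2*t^2 - 4*t + 8) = (t - 3)*(t - 2)*(t + 2)*(t^2 - 4) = (t - 3)*(t - 2)*(t + 2)^2*(t - 2)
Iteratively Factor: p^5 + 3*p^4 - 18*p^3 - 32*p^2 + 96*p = (p - 2)*(p^4 + 5*p^3 - 8*p^2 - 48*p) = (p - 2)*(p + 4)*(p^3 + p^2 - 12*p) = (p - 3)*(p - 2)*(p + 4)*(p^2 + 4*p) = p*(p - 3)*(p - 2)*(p + 4)*(p + 4)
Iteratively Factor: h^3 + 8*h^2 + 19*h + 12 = (h + 1)*(h^2 + 7*h + 12) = (h + 1)*(h + 3)*(h + 4)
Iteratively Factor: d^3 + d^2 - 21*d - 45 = (d + 3)*(d^2 - 2*d - 15) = (d - 5)*(d + 3)*(d + 3)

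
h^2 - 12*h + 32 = (h - 8)*(h - 4)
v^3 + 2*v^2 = v^2*(v + 2)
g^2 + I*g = g*(g + I)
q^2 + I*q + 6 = (q - 2*I)*(q + 3*I)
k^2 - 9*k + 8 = (k - 8)*(k - 1)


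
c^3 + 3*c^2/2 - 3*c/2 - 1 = (c - 1)*(c + 1/2)*(c + 2)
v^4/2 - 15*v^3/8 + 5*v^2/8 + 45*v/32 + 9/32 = (v/2 + 1/4)*(v - 3)*(v - 3/2)*(v + 1/4)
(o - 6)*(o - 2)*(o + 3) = o^3 - 5*o^2 - 12*o + 36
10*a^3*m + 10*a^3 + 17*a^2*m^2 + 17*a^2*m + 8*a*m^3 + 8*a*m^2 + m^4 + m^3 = (a + m)*(2*a + m)*(5*a + m)*(m + 1)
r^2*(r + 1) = r^3 + r^2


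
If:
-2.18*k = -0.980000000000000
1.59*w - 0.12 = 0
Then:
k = 0.45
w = 0.08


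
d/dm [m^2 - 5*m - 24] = 2*m - 5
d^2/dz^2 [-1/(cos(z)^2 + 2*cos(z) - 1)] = (8*sin(z)^4 - 20*sin(z)^2 - 11*cos(z) + 3*cos(3*z) - 8)/(2*(-sin(z)^2 + 2*cos(z))^3)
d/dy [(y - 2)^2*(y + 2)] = (y - 2)*(3*y + 2)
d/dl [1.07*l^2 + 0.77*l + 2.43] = 2.14*l + 0.77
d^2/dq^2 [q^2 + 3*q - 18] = 2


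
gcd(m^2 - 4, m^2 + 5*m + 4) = 1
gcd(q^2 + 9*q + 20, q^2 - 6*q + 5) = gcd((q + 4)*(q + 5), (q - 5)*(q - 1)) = 1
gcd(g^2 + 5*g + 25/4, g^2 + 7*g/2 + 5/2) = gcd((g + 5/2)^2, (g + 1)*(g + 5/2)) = g + 5/2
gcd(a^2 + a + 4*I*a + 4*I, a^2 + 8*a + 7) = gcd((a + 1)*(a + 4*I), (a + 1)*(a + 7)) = a + 1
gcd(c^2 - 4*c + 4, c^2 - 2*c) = c - 2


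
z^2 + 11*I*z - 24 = (z + 3*I)*(z + 8*I)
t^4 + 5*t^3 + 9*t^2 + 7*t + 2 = (t + 1)^3*(t + 2)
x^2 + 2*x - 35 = (x - 5)*(x + 7)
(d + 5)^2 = d^2 + 10*d + 25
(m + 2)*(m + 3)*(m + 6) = m^3 + 11*m^2 + 36*m + 36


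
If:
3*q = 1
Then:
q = 1/3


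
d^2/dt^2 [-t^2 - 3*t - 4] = -2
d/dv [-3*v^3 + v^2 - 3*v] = -9*v^2 + 2*v - 3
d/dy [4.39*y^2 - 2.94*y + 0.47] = 8.78*y - 2.94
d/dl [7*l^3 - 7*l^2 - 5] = 7*l*(3*l - 2)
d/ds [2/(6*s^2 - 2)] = -6*s/(3*s^2 - 1)^2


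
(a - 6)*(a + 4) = a^2 - 2*a - 24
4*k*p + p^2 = p*(4*k + p)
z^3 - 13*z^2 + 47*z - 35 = (z - 7)*(z - 5)*(z - 1)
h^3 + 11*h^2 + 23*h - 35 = (h - 1)*(h + 5)*(h + 7)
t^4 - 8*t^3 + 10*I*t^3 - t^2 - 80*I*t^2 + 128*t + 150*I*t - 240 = (t - 5)*(t - 3)*(t + 2*I)*(t + 8*I)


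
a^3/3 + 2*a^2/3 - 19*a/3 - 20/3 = (a/3 + 1/3)*(a - 4)*(a + 5)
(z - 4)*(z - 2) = z^2 - 6*z + 8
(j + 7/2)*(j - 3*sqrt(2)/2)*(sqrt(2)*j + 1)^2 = 2*j^4 - sqrt(2)*j^3 + 7*j^3 - 5*j^2 - 7*sqrt(2)*j^2/2 - 35*j/2 - 3*sqrt(2)*j/2 - 21*sqrt(2)/4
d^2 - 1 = (d - 1)*(d + 1)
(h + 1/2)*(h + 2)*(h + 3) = h^3 + 11*h^2/2 + 17*h/2 + 3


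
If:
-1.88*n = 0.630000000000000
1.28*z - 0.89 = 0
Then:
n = -0.34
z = 0.70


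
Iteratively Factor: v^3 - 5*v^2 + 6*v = (v - 3)*(v^2 - 2*v) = v*(v - 3)*(v - 2)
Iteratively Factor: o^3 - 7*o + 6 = (o + 3)*(o^2 - 3*o + 2) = (o - 1)*(o + 3)*(o - 2)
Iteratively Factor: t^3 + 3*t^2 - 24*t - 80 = (t + 4)*(t^2 - t - 20) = (t - 5)*(t + 4)*(t + 4)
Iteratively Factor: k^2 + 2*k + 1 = (k + 1)*(k + 1)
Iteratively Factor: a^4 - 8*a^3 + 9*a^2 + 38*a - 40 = (a - 4)*(a^3 - 4*a^2 - 7*a + 10) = (a - 5)*(a - 4)*(a^2 + a - 2) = (a - 5)*(a - 4)*(a - 1)*(a + 2)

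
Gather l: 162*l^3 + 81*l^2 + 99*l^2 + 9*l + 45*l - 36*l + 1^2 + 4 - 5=162*l^3 + 180*l^2 + 18*l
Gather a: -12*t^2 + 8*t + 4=-12*t^2 + 8*t + 4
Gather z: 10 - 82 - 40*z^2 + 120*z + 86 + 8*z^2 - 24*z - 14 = -32*z^2 + 96*z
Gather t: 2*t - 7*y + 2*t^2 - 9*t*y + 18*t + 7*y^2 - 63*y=2*t^2 + t*(20 - 9*y) + 7*y^2 - 70*y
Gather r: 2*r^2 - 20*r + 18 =2*r^2 - 20*r + 18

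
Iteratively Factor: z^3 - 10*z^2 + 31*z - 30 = (z - 5)*(z^2 - 5*z + 6) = (z - 5)*(z - 2)*(z - 3)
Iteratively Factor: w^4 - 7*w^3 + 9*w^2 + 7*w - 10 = (w + 1)*(w^3 - 8*w^2 + 17*w - 10) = (w - 5)*(w + 1)*(w^2 - 3*w + 2) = (w - 5)*(w - 2)*(w + 1)*(w - 1)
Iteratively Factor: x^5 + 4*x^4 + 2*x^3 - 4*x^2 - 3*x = (x + 1)*(x^4 + 3*x^3 - x^2 - 3*x) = (x + 1)*(x + 3)*(x^3 - x) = (x + 1)^2*(x + 3)*(x^2 - x) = (x - 1)*(x + 1)^2*(x + 3)*(x)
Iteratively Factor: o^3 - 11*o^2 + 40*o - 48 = (o - 4)*(o^2 - 7*o + 12) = (o - 4)*(o - 3)*(o - 4)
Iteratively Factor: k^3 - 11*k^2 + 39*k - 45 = (k - 5)*(k^2 - 6*k + 9) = (k - 5)*(k - 3)*(k - 3)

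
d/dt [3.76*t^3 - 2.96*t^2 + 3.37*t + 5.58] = 11.28*t^2 - 5.92*t + 3.37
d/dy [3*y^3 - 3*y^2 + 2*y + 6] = 9*y^2 - 6*y + 2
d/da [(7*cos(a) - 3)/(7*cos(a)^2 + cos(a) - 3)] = (-49*sin(a)^2 - 42*cos(a) + 67)*sin(a)/(7*cos(a)^2 + cos(a) - 3)^2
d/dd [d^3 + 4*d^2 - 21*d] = 3*d^2 + 8*d - 21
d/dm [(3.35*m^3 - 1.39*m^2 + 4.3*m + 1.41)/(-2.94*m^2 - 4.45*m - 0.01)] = (-9.849*m^4 - 29.815*m^3 + 18.727*m^2 + 8.3186*m + 6.2315)/(8.6436*m^4 + 26.166*m^3 + 19.8613*m^2 + 0.089*m + 0.0001)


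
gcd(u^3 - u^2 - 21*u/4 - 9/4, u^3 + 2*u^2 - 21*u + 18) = u - 3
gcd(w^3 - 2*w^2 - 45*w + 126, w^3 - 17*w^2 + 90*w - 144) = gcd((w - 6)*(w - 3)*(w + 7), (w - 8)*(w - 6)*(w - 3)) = w^2 - 9*w + 18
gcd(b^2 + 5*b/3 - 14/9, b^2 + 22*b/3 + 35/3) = b + 7/3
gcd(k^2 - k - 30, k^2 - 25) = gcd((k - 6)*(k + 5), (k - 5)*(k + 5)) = k + 5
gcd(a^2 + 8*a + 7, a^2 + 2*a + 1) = a + 1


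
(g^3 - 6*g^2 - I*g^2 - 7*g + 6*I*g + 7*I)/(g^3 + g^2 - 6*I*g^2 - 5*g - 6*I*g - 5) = (g - 7)/(g - 5*I)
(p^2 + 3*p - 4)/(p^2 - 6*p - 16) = (-p^2 - 3*p + 4)/(-p^2 + 6*p + 16)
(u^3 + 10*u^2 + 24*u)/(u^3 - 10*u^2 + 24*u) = (u^2 + 10*u + 24)/(u^2 - 10*u + 24)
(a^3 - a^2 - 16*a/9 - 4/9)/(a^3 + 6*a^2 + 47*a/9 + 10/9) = (a - 2)/(a + 5)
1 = 1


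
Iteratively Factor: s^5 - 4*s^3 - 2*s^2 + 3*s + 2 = (s - 2)*(s^4 + 2*s^3 - 2*s - 1) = (s - 2)*(s + 1)*(s^3 + s^2 - s - 1) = (s - 2)*(s + 1)^2*(s^2 - 1) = (s - 2)*(s + 1)^3*(s - 1)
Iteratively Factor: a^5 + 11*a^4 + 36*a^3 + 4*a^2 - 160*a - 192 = (a + 4)*(a^4 + 7*a^3 + 8*a^2 - 28*a - 48) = (a + 2)*(a + 4)*(a^3 + 5*a^2 - 2*a - 24) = (a + 2)*(a + 3)*(a + 4)*(a^2 + 2*a - 8) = (a - 2)*(a + 2)*(a + 3)*(a + 4)*(a + 4)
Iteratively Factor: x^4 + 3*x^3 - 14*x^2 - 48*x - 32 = (x + 2)*(x^3 + x^2 - 16*x - 16) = (x - 4)*(x + 2)*(x^2 + 5*x + 4) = (x - 4)*(x + 1)*(x + 2)*(x + 4)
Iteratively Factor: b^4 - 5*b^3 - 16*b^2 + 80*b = (b)*(b^3 - 5*b^2 - 16*b + 80) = b*(b - 4)*(b^2 - b - 20) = b*(b - 5)*(b - 4)*(b + 4)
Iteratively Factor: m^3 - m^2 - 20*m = (m + 4)*(m^2 - 5*m) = m*(m + 4)*(m - 5)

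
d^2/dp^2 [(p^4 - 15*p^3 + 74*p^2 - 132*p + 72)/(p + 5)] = 2*(3*p^4 + 25*p^3 - 75*p^2 - 1125*p + 2582)/(p^3 + 15*p^2 + 75*p + 125)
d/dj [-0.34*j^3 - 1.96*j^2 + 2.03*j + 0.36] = -1.02*j^2 - 3.92*j + 2.03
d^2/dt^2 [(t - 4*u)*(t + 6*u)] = 2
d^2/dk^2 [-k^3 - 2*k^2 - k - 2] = -6*k - 4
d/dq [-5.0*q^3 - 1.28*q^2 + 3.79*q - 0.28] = -15.0*q^2 - 2.56*q + 3.79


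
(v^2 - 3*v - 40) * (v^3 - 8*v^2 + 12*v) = v^5 - 11*v^4 - 4*v^3 + 284*v^2 - 480*v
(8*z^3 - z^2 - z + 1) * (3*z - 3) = 24*z^4 - 27*z^3 + 6*z - 3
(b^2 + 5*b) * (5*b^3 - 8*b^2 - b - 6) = 5*b^5 + 17*b^4 - 41*b^3 - 11*b^2 - 30*b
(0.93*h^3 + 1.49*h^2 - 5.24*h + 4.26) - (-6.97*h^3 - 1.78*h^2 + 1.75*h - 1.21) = 7.9*h^3 + 3.27*h^2 - 6.99*h + 5.47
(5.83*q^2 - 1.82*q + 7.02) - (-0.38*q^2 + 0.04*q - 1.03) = 6.21*q^2 - 1.86*q + 8.05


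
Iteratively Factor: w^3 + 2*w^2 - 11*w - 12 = (w + 1)*(w^2 + w - 12) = (w - 3)*(w + 1)*(w + 4)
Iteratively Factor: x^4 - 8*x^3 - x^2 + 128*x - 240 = (x - 5)*(x^3 - 3*x^2 - 16*x + 48) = (x - 5)*(x - 4)*(x^2 + x - 12) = (x - 5)*(x - 4)*(x - 3)*(x + 4)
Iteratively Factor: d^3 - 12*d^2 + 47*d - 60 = (d - 4)*(d^2 - 8*d + 15) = (d - 5)*(d - 4)*(d - 3)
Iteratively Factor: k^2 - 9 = (k + 3)*(k - 3)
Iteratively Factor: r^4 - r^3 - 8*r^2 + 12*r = (r - 2)*(r^3 + r^2 - 6*r) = r*(r - 2)*(r^2 + r - 6) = r*(r - 2)^2*(r + 3)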